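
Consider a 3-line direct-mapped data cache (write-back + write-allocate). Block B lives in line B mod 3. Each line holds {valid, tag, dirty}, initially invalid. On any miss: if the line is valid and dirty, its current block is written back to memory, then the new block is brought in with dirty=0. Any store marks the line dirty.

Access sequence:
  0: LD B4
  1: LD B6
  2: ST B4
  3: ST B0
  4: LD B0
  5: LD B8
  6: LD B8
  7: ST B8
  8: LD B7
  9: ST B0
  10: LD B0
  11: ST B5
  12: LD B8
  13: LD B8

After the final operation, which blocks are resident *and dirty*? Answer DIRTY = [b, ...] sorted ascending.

0: R B4 -> L1 miss  d=-]
1: R B6 -> L0 miss  d=-]
2: W B4 -> L1 hit  d=D]
3: W B0 -> L0 miss  d=D]
4: R B0 -> L0 hit  d=D]
5: R B8 -> L2 miss  d=-]
6: R B8 -> L2 hit  d=-]
7: W B8 -> L2 hit  d=D]
8: R B7 -> L1 miss wb->B4  d=-]
9: W B0 -> L0 hit  d=D]
10: R B0 -> L0 hit  d=D]
11: W B5 -> L2 miss wb->B8  d=D]
12: R B8 -> L2 miss wb->B5  d=-]
13: R B8 -> L2 hit  d=-]

DIRTY = [0]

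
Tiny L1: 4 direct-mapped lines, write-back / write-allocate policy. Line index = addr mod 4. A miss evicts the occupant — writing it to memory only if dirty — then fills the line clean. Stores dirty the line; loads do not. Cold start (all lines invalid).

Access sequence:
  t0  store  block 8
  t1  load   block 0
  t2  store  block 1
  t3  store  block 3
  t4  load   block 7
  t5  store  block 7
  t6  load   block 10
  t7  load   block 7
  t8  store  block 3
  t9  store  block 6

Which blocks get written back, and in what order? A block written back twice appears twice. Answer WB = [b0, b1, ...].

WB = [8, 3, 7]

  0 | W B8 → L0 miss [D]
  1 | R B0 → L0 miss wb→B8 [-]
  2 | W B1 → L1 miss [D]
  3 | W B3 → L3 miss [D]
  4 | R B7 → L3 miss wb→B3 [-]
  5 | W B7 → L3 hit [D]
  6 | R B10 → L2 miss [-]
  7 | R B7 → L3 hit [D]
  8 | W B3 → L3 miss wb→B7 [D]
  9 | W B6 → L2 miss [D]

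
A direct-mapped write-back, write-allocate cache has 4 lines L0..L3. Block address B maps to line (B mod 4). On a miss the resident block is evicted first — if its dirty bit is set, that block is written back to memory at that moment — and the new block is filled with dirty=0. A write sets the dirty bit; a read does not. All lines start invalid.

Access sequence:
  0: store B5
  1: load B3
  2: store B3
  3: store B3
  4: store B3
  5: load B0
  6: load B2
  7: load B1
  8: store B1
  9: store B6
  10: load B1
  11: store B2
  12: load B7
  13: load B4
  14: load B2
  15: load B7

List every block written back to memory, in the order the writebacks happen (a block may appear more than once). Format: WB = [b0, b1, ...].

WB = [5, 6, 3]

  0 | W B5 → L1 miss [D]
  1 | R B3 → L3 miss [-]
  2 | W B3 → L3 hit [D]
  3 | W B3 → L3 hit [D]
  4 | W B3 → L3 hit [D]
  5 | R B0 → L0 miss [-]
  6 | R B2 → L2 miss [-]
  7 | R B1 → L1 miss wb→B5 [-]
  8 | W B1 → L1 hit [D]
  9 | W B6 → L2 miss [D]
  10 | R B1 → L1 hit [D]
  11 | W B2 → L2 miss wb→B6 [D]
  12 | R B7 → L3 miss wb→B3 [-]
  13 | R B4 → L0 miss [-]
  14 | R B2 → L2 hit [D]
  15 | R B7 → L3 hit [-]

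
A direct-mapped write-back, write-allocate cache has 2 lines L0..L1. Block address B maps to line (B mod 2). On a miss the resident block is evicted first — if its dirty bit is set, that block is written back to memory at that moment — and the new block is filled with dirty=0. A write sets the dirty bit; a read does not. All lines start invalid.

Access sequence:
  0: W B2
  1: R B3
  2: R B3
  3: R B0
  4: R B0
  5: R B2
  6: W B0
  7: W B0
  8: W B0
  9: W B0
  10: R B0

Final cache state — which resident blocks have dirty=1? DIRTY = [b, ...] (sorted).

DIRTY = [0]

0: W B2 → L0 miss [D]
1: R B3 → L1 miss [-]
2: R B3 → L1 hit [-]
3: R B0 → L0 miss wb→B2 [-]
4: R B0 → L0 hit [-]
5: R B2 → L0 miss [-]
6: W B0 → L0 miss [D]
7: W B0 → L0 hit [D]
8: W B0 → L0 hit [D]
9: W B0 → L0 hit [D]
10: R B0 → L0 hit [D]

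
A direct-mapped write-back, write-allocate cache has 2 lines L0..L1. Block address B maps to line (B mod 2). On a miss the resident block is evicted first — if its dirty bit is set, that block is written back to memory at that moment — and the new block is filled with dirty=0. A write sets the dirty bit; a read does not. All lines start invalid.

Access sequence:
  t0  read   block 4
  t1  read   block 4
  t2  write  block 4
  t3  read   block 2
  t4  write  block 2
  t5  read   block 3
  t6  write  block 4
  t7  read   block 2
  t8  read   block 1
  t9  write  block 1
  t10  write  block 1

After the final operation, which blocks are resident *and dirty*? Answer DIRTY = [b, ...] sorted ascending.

DIRTY = [1]

0: R B4 → L0 miss [-]
1: R B4 → L0 hit [-]
2: W B4 → L0 hit [D]
3: R B2 → L0 miss wb→B4 [-]
4: W B2 → L0 hit [D]
5: R B3 → L1 miss [-]
6: W B4 → L0 miss wb→B2 [D]
7: R B2 → L0 miss wb→B4 [-]
8: R B1 → L1 miss [-]
9: W B1 → L1 hit [D]
10: W B1 → L1 hit [D]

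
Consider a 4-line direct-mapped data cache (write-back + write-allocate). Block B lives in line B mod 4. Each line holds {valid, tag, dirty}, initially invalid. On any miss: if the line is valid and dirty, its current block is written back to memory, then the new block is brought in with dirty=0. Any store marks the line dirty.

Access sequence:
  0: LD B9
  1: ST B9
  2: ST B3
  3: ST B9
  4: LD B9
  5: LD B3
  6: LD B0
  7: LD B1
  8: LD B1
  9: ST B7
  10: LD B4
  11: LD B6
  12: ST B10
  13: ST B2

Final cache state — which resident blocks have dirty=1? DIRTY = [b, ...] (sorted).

0: R B9 → L1 miss [-]
1: W B9 → L1 hit [D]
2: W B3 → L3 miss [D]
3: W B9 → L1 hit [D]
4: R B9 → L1 hit [D]
5: R B3 → L3 hit [D]
6: R B0 → L0 miss [-]
7: R B1 → L1 miss wb→B9 [-]
8: R B1 → L1 hit [-]
9: W B7 → L3 miss wb→B3 [D]
10: R B4 → L0 miss [-]
11: R B6 → L2 miss [-]
12: W B10 → L2 miss [D]
13: W B2 → L2 miss wb→B10 [D]

DIRTY = [2, 7]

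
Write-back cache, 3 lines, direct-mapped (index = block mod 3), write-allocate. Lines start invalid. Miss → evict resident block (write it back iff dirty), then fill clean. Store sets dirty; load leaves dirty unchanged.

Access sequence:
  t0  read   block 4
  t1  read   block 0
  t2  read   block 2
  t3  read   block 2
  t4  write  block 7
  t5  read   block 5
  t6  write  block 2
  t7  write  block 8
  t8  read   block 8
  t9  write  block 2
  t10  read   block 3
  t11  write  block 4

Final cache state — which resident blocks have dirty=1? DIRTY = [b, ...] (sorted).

DIRTY = [2, 4]

0: R B4 -> L1 miss  d=-]
1: R B0 -> L0 miss  d=-]
2: R B2 -> L2 miss  d=-]
3: R B2 -> L2 hit  d=-]
4: W B7 -> L1 miss  d=D]
5: R B5 -> L2 miss  d=-]
6: W B2 -> L2 miss  d=D]
7: W B8 -> L2 miss wb->B2  d=D]
8: R B8 -> L2 hit  d=D]
9: W B2 -> L2 miss wb->B8  d=D]
10: R B3 -> L0 miss  d=-]
11: W B4 -> L1 miss wb->B7  d=D]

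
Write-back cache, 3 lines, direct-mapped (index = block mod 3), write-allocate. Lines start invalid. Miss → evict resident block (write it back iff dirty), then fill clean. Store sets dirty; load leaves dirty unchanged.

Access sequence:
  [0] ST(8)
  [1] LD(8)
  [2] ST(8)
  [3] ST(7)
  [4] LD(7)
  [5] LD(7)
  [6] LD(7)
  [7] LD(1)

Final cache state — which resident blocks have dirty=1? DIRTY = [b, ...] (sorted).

DIRTY = [8]

  0 | W B8 → L2 miss [D]
  1 | R B8 → L2 hit [D]
  2 | W B8 → L2 hit [D]
  3 | W B7 → L1 miss [D]
  4 | R B7 → L1 hit [D]
  5 | R B7 → L1 hit [D]
  6 | R B7 → L1 hit [D]
  7 | R B1 → L1 miss wb→B7 [-]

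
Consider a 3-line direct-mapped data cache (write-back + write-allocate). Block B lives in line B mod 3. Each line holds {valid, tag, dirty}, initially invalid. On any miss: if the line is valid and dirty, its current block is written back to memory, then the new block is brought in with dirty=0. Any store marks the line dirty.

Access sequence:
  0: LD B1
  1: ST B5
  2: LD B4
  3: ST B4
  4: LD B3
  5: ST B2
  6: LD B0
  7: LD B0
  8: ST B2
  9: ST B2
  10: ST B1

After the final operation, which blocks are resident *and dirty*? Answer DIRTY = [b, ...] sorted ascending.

DIRTY = [1, 2]

0: R B1 → L1 miss [-]
1: W B5 → L2 miss [D]
2: R B4 → L1 miss [-]
3: W B4 → L1 hit [D]
4: R B3 → L0 miss [-]
5: W B2 → L2 miss wb→B5 [D]
6: R B0 → L0 miss [-]
7: R B0 → L0 hit [-]
8: W B2 → L2 hit [D]
9: W B2 → L2 hit [D]
10: W B1 → L1 miss wb→B4 [D]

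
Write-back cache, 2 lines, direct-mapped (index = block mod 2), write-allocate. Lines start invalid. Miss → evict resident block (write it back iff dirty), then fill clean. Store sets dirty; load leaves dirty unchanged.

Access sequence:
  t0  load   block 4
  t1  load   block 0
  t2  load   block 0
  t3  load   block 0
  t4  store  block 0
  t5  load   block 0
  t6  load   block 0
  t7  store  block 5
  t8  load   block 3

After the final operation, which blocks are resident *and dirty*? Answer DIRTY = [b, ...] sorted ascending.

DIRTY = [0]

0: R B4 → L0 miss [-]
1: R B0 → L0 miss [-]
2: R B0 → L0 hit [-]
3: R B0 → L0 hit [-]
4: W B0 → L0 hit [D]
5: R B0 → L0 hit [D]
6: R B0 → L0 hit [D]
7: W B5 → L1 miss [D]
8: R B3 → L1 miss wb→B5 [-]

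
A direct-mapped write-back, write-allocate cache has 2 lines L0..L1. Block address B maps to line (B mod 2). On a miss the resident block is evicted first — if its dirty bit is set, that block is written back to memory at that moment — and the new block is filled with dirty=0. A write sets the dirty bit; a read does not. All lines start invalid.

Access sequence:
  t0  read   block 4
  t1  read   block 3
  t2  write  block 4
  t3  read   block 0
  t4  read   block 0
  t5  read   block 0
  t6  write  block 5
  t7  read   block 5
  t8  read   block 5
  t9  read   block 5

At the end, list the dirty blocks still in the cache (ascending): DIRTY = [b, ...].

  0 | R B4 → L0 miss [-]
  1 | R B3 → L1 miss [-]
  2 | W B4 → L0 hit [D]
  3 | R B0 → L0 miss wb→B4 [-]
  4 | R B0 → L0 hit [-]
  5 | R B0 → L0 hit [-]
  6 | W B5 → L1 miss [D]
  7 | R B5 → L1 hit [D]
  8 | R B5 → L1 hit [D]
  9 | R B5 → L1 hit [D]

DIRTY = [5]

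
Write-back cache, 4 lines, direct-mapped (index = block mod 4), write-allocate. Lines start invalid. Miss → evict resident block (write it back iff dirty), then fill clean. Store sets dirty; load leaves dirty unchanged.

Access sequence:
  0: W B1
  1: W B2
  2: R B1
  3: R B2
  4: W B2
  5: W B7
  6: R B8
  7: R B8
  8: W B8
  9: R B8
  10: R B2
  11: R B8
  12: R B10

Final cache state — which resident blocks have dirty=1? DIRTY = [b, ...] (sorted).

0: W B1 -> L1 miss  d=D]
1: W B2 -> L2 miss  d=D]
2: R B1 -> L1 hit  d=D]
3: R B2 -> L2 hit  d=D]
4: W B2 -> L2 hit  d=D]
5: W B7 -> L3 miss  d=D]
6: R B8 -> L0 miss  d=-]
7: R B8 -> L0 hit  d=-]
8: W B8 -> L0 hit  d=D]
9: R B8 -> L0 hit  d=D]
10: R B2 -> L2 hit  d=D]
11: R B8 -> L0 hit  d=D]
12: R B10 -> L2 miss wb->B2  d=-]

DIRTY = [1, 7, 8]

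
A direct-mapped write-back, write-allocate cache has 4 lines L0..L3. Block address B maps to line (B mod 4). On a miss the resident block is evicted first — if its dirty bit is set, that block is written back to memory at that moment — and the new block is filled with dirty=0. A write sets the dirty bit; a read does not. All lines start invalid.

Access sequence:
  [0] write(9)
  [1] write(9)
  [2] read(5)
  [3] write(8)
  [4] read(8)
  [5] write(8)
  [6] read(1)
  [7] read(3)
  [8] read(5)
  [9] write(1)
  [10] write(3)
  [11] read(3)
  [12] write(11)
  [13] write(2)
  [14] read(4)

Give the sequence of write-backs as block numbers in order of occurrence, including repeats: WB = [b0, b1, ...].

0: W B9 → L1 miss [D]
1: W B9 → L1 hit [D]
2: R B5 → L1 miss wb→B9 [-]
3: W B8 → L0 miss [D]
4: R B8 → L0 hit [D]
5: W B8 → L0 hit [D]
6: R B1 → L1 miss [-]
7: R B3 → L3 miss [-]
8: R B5 → L1 miss [-]
9: W B1 → L1 miss [D]
10: W B3 → L3 hit [D]
11: R B3 → L3 hit [D]
12: W B11 → L3 miss wb→B3 [D]
13: W B2 → L2 miss [D]
14: R B4 → L0 miss wb→B8 [-]

WB = [9, 3, 8]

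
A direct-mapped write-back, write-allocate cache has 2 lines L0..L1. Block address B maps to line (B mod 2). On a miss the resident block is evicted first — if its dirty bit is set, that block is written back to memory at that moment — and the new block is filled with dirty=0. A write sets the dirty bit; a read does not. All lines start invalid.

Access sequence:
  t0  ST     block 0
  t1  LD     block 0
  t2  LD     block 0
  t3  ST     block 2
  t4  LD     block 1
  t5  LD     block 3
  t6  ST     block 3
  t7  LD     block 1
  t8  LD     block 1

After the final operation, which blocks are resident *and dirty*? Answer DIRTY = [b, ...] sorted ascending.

0: W B0 -> L0 miss  d=D]
1: R B0 -> L0 hit  d=D]
2: R B0 -> L0 hit  d=D]
3: W B2 -> L0 miss wb->B0  d=D]
4: R B1 -> L1 miss  d=-]
5: R B3 -> L1 miss  d=-]
6: W B3 -> L1 hit  d=D]
7: R B1 -> L1 miss wb->B3  d=-]
8: R B1 -> L1 hit  d=-]

DIRTY = [2]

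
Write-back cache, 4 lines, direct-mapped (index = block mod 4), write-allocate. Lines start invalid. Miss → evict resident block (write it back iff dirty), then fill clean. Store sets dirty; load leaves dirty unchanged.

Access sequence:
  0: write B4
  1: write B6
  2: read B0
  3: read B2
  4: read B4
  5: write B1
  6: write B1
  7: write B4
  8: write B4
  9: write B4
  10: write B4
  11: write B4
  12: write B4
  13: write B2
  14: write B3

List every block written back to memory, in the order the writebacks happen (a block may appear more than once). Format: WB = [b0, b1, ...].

0: W B4 → L0 miss [D]
1: W B6 → L2 miss [D]
2: R B0 → L0 miss wb→B4 [-]
3: R B2 → L2 miss wb→B6 [-]
4: R B4 → L0 miss [-]
5: W B1 → L1 miss [D]
6: W B1 → L1 hit [D]
7: W B4 → L0 hit [D]
8: W B4 → L0 hit [D]
9: W B4 → L0 hit [D]
10: W B4 → L0 hit [D]
11: W B4 → L0 hit [D]
12: W B4 → L0 hit [D]
13: W B2 → L2 hit [D]
14: W B3 → L3 miss [D]

WB = [4, 6]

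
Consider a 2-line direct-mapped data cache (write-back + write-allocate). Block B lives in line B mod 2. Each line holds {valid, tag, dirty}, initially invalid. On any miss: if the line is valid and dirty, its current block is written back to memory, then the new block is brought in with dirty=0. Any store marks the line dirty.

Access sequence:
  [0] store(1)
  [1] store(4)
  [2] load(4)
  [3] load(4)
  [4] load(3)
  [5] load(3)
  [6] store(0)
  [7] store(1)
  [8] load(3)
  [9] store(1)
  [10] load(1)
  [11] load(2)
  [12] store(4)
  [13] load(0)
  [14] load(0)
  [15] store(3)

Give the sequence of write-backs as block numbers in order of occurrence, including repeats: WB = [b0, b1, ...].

0: W B1 -> L1 miss  d=D]
1: W B4 -> L0 miss  d=D]
2: R B4 -> L0 hit  d=D]
3: R B4 -> L0 hit  d=D]
4: R B3 -> L1 miss wb->B1  d=-]
5: R B3 -> L1 hit  d=-]
6: W B0 -> L0 miss wb->B4  d=D]
7: W B1 -> L1 miss  d=D]
8: R B3 -> L1 miss wb->B1  d=-]
9: W B1 -> L1 miss  d=D]
10: R B1 -> L1 hit  d=D]
11: R B2 -> L0 miss wb->B0  d=-]
12: W B4 -> L0 miss  d=D]
13: R B0 -> L0 miss wb->B4  d=-]
14: R B0 -> L0 hit  d=-]
15: W B3 -> L1 miss wb->B1  d=D]

WB = [1, 4, 1, 0, 4, 1]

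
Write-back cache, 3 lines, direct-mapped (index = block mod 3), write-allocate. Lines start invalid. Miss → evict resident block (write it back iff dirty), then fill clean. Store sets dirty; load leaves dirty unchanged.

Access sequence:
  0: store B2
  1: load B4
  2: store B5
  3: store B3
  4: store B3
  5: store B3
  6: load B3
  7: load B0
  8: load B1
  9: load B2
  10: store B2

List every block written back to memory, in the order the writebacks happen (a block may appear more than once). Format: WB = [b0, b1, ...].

0: W B2 -> L2 miss  d=D]
1: R B4 -> L1 miss  d=-]
2: W B5 -> L2 miss wb->B2  d=D]
3: W B3 -> L0 miss  d=D]
4: W B3 -> L0 hit  d=D]
5: W B3 -> L0 hit  d=D]
6: R B3 -> L0 hit  d=D]
7: R B0 -> L0 miss wb->B3  d=-]
8: R B1 -> L1 miss  d=-]
9: R B2 -> L2 miss wb->B5  d=-]
10: W B2 -> L2 hit  d=D]

WB = [2, 3, 5]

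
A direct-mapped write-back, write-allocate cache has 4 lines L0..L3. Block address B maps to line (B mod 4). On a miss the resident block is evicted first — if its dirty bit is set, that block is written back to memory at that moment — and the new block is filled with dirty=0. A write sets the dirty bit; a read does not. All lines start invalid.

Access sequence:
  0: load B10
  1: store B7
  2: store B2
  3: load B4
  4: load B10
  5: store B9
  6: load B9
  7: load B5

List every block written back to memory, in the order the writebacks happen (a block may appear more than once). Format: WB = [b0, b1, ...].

WB = [2, 9]

0: R B10 -> L2 miss  d=-]
1: W B7 -> L3 miss  d=D]
2: W B2 -> L2 miss  d=D]
3: R B4 -> L0 miss  d=-]
4: R B10 -> L2 miss wb->B2  d=-]
5: W B9 -> L1 miss  d=D]
6: R B9 -> L1 hit  d=D]
7: R B5 -> L1 miss wb->B9  d=-]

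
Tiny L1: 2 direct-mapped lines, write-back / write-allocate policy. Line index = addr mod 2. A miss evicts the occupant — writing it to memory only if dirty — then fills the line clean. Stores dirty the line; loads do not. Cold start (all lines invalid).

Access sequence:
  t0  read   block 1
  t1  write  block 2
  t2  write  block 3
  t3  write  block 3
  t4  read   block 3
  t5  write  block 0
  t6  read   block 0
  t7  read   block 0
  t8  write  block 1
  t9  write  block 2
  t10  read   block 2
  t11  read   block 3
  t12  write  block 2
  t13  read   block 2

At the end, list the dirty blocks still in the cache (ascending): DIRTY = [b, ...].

DIRTY = [2]

  0 | R B1 → L1 miss [-]
  1 | W B2 → L0 miss [D]
  2 | W B3 → L1 miss [D]
  3 | W B3 → L1 hit [D]
  4 | R B3 → L1 hit [D]
  5 | W B0 → L0 miss wb→B2 [D]
  6 | R B0 → L0 hit [D]
  7 | R B0 → L0 hit [D]
  8 | W B1 → L1 miss wb→B3 [D]
  9 | W B2 → L0 miss wb→B0 [D]
  10 | R B2 → L0 hit [D]
  11 | R B3 → L1 miss wb→B1 [-]
  12 | W B2 → L0 hit [D]
  13 | R B2 → L0 hit [D]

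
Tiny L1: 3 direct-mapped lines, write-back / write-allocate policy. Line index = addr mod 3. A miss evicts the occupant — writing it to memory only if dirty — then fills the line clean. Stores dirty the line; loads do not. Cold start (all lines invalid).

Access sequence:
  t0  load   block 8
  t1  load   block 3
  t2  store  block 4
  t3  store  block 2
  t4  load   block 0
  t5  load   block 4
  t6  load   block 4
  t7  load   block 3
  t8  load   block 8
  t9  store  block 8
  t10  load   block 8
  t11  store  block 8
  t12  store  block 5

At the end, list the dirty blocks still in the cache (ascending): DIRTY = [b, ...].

0: R B8 → L2 miss [-]
1: R B3 → L0 miss [-]
2: W B4 → L1 miss [D]
3: W B2 → L2 miss [D]
4: R B0 → L0 miss [-]
5: R B4 → L1 hit [D]
6: R B4 → L1 hit [D]
7: R B3 → L0 miss [-]
8: R B8 → L2 miss wb→B2 [-]
9: W B8 → L2 hit [D]
10: R B8 → L2 hit [D]
11: W B8 → L2 hit [D]
12: W B5 → L2 miss wb→B8 [D]

DIRTY = [4, 5]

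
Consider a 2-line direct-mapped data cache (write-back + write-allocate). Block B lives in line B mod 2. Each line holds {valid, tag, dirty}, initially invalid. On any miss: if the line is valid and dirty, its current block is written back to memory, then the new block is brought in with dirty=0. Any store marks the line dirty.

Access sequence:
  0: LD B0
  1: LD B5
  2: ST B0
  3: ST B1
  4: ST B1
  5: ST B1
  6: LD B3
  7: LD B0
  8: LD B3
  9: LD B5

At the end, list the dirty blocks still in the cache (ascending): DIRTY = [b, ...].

0: R B0 -> L0 miss  d=-]
1: R B5 -> L1 miss  d=-]
2: W B0 -> L0 hit  d=D]
3: W B1 -> L1 miss  d=D]
4: W B1 -> L1 hit  d=D]
5: W B1 -> L1 hit  d=D]
6: R B3 -> L1 miss wb->B1  d=-]
7: R B0 -> L0 hit  d=D]
8: R B3 -> L1 hit  d=-]
9: R B5 -> L1 miss  d=-]

DIRTY = [0]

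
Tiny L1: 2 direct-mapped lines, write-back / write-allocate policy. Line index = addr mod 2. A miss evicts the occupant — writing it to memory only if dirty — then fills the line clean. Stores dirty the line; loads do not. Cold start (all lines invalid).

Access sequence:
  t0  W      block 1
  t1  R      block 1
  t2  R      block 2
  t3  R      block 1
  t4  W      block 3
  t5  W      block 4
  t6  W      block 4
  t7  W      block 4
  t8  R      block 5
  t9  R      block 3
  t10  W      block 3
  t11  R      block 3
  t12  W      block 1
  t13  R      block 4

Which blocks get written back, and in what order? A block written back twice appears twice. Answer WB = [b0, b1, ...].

WB = [1, 3, 3]

0: W B1 -> L1 miss  d=D]
1: R B1 -> L1 hit  d=D]
2: R B2 -> L0 miss  d=-]
3: R B1 -> L1 hit  d=D]
4: W B3 -> L1 miss wb->B1  d=D]
5: W B4 -> L0 miss  d=D]
6: W B4 -> L0 hit  d=D]
7: W B4 -> L0 hit  d=D]
8: R B5 -> L1 miss wb->B3  d=-]
9: R B3 -> L1 miss  d=-]
10: W B3 -> L1 hit  d=D]
11: R B3 -> L1 hit  d=D]
12: W B1 -> L1 miss wb->B3  d=D]
13: R B4 -> L0 hit  d=D]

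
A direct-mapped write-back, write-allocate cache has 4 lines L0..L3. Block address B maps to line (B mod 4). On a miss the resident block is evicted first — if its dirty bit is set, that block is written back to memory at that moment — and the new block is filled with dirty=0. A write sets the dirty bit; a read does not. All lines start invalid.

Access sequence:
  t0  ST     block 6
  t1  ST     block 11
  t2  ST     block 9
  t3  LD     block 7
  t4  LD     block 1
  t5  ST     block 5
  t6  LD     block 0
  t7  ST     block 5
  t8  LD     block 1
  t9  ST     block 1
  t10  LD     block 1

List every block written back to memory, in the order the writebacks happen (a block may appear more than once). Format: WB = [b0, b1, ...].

  0 | W B6 → L2 miss [D]
  1 | W B11 → L3 miss [D]
  2 | W B9 → L1 miss [D]
  3 | R B7 → L3 miss wb→B11 [-]
  4 | R B1 → L1 miss wb→B9 [-]
  5 | W B5 → L1 miss [D]
  6 | R B0 → L0 miss [-]
  7 | W B5 → L1 hit [D]
  8 | R B1 → L1 miss wb→B5 [-]
  9 | W B1 → L1 hit [D]
  10 | R B1 → L1 hit [D]

WB = [11, 9, 5]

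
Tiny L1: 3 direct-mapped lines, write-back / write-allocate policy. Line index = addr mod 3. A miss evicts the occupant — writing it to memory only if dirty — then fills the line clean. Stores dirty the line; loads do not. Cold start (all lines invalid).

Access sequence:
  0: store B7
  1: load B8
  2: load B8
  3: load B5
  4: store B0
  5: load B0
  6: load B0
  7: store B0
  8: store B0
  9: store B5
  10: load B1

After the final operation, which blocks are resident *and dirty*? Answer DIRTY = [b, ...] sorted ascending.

DIRTY = [0, 5]

0: W B7 → L1 miss [D]
1: R B8 → L2 miss [-]
2: R B8 → L2 hit [-]
3: R B5 → L2 miss [-]
4: W B0 → L0 miss [D]
5: R B0 → L0 hit [D]
6: R B0 → L0 hit [D]
7: W B0 → L0 hit [D]
8: W B0 → L0 hit [D]
9: W B5 → L2 hit [D]
10: R B1 → L1 miss wb→B7 [-]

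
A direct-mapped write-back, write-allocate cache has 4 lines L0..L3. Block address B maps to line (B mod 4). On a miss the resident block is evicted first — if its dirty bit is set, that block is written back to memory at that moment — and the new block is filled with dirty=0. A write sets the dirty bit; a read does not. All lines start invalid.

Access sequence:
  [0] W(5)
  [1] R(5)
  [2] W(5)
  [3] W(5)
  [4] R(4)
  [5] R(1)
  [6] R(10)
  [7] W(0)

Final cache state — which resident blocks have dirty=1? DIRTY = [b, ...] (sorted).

  0 | W B5 → L1 miss [D]
  1 | R B5 → L1 hit [D]
  2 | W B5 → L1 hit [D]
  3 | W B5 → L1 hit [D]
  4 | R B4 → L0 miss [-]
  5 | R B1 → L1 miss wb→B5 [-]
  6 | R B10 → L2 miss [-]
  7 | W B0 → L0 miss [D]

DIRTY = [0]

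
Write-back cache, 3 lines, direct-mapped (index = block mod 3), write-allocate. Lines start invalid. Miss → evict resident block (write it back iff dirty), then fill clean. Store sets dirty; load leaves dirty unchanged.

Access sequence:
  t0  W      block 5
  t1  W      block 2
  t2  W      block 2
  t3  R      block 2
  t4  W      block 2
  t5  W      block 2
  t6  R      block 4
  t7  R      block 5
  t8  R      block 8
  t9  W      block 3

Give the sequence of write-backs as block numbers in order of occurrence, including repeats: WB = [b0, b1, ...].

0: W B5 → L2 miss [D]
1: W B2 → L2 miss wb→B5 [D]
2: W B2 → L2 hit [D]
3: R B2 → L2 hit [D]
4: W B2 → L2 hit [D]
5: W B2 → L2 hit [D]
6: R B4 → L1 miss [-]
7: R B5 → L2 miss wb→B2 [-]
8: R B8 → L2 miss [-]
9: W B3 → L0 miss [D]

WB = [5, 2]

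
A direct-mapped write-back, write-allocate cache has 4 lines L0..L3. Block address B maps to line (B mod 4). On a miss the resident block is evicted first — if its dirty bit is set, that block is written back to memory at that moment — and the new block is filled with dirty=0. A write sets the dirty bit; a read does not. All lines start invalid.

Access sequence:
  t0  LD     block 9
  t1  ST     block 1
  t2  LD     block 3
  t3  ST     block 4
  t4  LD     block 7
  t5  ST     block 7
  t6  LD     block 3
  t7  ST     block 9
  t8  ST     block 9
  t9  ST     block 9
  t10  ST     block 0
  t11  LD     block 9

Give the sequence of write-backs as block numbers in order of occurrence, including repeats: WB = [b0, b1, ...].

0: R B9 → L1 miss [-]
1: W B1 → L1 miss [D]
2: R B3 → L3 miss [-]
3: W B4 → L0 miss [D]
4: R B7 → L3 miss [-]
5: W B7 → L3 hit [D]
6: R B3 → L3 miss wb→B7 [-]
7: W B9 → L1 miss wb→B1 [D]
8: W B9 → L1 hit [D]
9: W B9 → L1 hit [D]
10: W B0 → L0 miss wb→B4 [D]
11: R B9 → L1 hit [D]

WB = [7, 1, 4]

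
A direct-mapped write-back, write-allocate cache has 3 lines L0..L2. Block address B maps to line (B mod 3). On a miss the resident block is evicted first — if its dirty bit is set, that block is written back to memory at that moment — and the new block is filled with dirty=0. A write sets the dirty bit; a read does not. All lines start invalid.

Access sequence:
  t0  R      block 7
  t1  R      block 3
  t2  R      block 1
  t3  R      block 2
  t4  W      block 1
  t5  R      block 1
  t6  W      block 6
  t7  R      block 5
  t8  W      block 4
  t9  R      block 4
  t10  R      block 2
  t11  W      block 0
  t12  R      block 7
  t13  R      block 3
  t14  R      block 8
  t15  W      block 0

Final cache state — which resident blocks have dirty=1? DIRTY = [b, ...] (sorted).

DIRTY = [0]

0: R B7 → L1 miss [-]
1: R B3 → L0 miss [-]
2: R B1 → L1 miss [-]
3: R B2 → L2 miss [-]
4: W B1 → L1 hit [D]
5: R B1 → L1 hit [D]
6: W B6 → L0 miss [D]
7: R B5 → L2 miss [-]
8: W B4 → L1 miss wb→B1 [D]
9: R B4 → L1 hit [D]
10: R B2 → L2 miss [-]
11: W B0 → L0 miss wb→B6 [D]
12: R B7 → L1 miss wb→B4 [-]
13: R B3 → L0 miss wb→B0 [-]
14: R B8 → L2 miss [-]
15: W B0 → L0 miss [D]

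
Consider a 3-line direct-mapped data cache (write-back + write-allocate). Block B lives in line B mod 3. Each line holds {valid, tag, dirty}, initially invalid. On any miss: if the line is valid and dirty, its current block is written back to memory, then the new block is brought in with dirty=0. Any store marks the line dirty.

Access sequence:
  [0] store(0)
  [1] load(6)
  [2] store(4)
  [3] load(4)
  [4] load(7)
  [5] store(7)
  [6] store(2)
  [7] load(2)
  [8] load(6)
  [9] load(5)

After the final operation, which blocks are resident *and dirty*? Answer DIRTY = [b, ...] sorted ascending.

  0 | W B0 → L0 miss [D]
  1 | R B6 → L0 miss wb→B0 [-]
  2 | W B4 → L1 miss [D]
  3 | R B4 → L1 hit [D]
  4 | R B7 → L1 miss wb→B4 [-]
  5 | W B7 → L1 hit [D]
  6 | W B2 → L2 miss [D]
  7 | R B2 → L2 hit [D]
  8 | R B6 → L0 hit [-]
  9 | R B5 → L2 miss wb→B2 [-]

DIRTY = [7]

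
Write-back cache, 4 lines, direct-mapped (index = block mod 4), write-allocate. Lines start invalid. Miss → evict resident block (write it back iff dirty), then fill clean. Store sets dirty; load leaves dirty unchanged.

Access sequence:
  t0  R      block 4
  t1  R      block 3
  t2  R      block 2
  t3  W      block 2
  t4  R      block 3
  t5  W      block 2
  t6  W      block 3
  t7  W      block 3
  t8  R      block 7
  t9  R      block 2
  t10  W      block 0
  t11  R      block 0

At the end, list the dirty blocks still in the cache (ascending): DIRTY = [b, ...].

DIRTY = [0, 2]

  0 | R B4 → L0 miss [-]
  1 | R B3 → L3 miss [-]
  2 | R B2 → L2 miss [-]
  3 | W B2 → L2 hit [D]
  4 | R B3 → L3 hit [-]
  5 | W B2 → L2 hit [D]
  6 | W B3 → L3 hit [D]
  7 | W B3 → L3 hit [D]
  8 | R B7 → L3 miss wb→B3 [-]
  9 | R B2 → L2 hit [D]
  10 | W B0 → L0 miss [D]
  11 | R B0 → L0 hit [D]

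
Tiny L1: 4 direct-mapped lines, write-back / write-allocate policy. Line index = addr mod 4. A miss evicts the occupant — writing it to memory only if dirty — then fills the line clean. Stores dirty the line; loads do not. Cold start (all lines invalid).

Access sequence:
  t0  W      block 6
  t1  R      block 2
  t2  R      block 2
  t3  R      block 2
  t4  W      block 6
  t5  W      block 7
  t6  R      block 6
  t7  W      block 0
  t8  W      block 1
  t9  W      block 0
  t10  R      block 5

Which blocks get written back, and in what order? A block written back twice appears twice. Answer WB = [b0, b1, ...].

  0 | W B6 → L2 miss [D]
  1 | R B2 → L2 miss wb→B6 [-]
  2 | R B2 → L2 hit [-]
  3 | R B2 → L2 hit [-]
  4 | W B6 → L2 miss [D]
  5 | W B7 → L3 miss [D]
  6 | R B6 → L2 hit [D]
  7 | W B0 → L0 miss [D]
  8 | W B1 → L1 miss [D]
  9 | W B0 → L0 hit [D]
  10 | R B5 → L1 miss wb→B1 [-]

WB = [6, 1]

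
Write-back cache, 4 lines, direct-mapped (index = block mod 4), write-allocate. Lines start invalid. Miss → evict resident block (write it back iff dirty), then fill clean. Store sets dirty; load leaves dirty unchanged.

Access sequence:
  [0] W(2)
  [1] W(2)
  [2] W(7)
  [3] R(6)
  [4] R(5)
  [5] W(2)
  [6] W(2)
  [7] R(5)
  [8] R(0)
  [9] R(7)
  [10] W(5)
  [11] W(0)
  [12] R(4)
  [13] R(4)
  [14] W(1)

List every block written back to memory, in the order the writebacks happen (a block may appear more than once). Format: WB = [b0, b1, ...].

WB = [2, 0, 5]

0: W B2 → L2 miss [D]
1: W B2 → L2 hit [D]
2: W B7 → L3 miss [D]
3: R B6 → L2 miss wb→B2 [-]
4: R B5 → L1 miss [-]
5: W B2 → L2 miss [D]
6: W B2 → L2 hit [D]
7: R B5 → L1 hit [-]
8: R B0 → L0 miss [-]
9: R B7 → L3 hit [D]
10: W B5 → L1 hit [D]
11: W B0 → L0 hit [D]
12: R B4 → L0 miss wb→B0 [-]
13: R B4 → L0 hit [-]
14: W B1 → L1 miss wb→B5 [D]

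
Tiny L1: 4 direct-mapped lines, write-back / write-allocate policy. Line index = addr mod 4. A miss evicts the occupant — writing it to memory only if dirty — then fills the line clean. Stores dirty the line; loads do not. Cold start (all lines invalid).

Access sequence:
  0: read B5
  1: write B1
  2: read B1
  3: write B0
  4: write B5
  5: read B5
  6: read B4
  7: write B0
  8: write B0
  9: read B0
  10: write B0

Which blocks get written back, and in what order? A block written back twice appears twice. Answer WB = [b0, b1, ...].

0: R B5 → L1 miss [-]
1: W B1 → L1 miss [D]
2: R B1 → L1 hit [D]
3: W B0 → L0 miss [D]
4: W B5 → L1 miss wb→B1 [D]
5: R B5 → L1 hit [D]
6: R B4 → L0 miss wb→B0 [-]
7: W B0 → L0 miss [D]
8: W B0 → L0 hit [D]
9: R B0 → L0 hit [D]
10: W B0 → L0 hit [D]

WB = [1, 0]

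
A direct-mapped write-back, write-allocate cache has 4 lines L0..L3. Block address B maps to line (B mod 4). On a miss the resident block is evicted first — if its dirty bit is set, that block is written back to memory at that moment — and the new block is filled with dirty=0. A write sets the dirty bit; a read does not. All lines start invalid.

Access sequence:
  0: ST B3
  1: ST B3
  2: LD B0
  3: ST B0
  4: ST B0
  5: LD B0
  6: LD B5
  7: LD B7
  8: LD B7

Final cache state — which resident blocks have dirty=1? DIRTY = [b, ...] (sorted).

0: W B3 -> L3 miss  d=D]
1: W B3 -> L3 hit  d=D]
2: R B0 -> L0 miss  d=-]
3: W B0 -> L0 hit  d=D]
4: W B0 -> L0 hit  d=D]
5: R B0 -> L0 hit  d=D]
6: R B5 -> L1 miss  d=-]
7: R B7 -> L3 miss wb->B3  d=-]
8: R B7 -> L3 hit  d=-]

DIRTY = [0]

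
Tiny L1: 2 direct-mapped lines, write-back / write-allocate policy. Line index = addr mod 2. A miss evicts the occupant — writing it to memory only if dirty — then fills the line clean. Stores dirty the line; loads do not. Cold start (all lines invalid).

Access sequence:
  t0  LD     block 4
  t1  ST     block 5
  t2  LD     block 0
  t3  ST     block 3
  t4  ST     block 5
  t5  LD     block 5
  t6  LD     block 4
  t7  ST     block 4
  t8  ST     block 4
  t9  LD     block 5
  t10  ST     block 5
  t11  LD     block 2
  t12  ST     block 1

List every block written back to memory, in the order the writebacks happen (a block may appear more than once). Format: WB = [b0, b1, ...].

0: R B4 -> L0 miss  d=-]
1: W B5 -> L1 miss  d=D]
2: R B0 -> L0 miss  d=-]
3: W B3 -> L1 miss wb->B5  d=D]
4: W B5 -> L1 miss wb->B3  d=D]
5: R B5 -> L1 hit  d=D]
6: R B4 -> L0 miss  d=-]
7: W B4 -> L0 hit  d=D]
8: W B4 -> L0 hit  d=D]
9: R B5 -> L1 hit  d=D]
10: W B5 -> L1 hit  d=D]
11: R B2 -> L0 miss wb->B4  d=-]
12: W B1 -> L1 miss wb->B5  d=D]

WB = [5, 3, 4, 5]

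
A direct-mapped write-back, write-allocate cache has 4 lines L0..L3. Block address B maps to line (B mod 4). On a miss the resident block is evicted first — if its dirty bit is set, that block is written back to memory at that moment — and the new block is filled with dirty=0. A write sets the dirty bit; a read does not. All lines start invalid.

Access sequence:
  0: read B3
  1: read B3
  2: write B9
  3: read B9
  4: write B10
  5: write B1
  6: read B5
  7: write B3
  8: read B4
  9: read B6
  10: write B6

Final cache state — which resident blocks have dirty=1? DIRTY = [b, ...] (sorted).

0: R B3 → L3 miss [-]
1: R B3 → L3 hit [-]
2: W B9 → L1 miss [D]
3: R B9 → L1 hit [D]
4: W B10 → L2 miss [D]
5: W B1 → L1 miss wb→B9 [D]
6: R B5 → L1 miss wb→B1 [-]
7: W B3 → L3 hit [D]
8: R B4 → L0 miss [-]
9: R B6 → L2 miss wb→B10 [-]
10: W B6 → L2 hit [D]

DIRTY = [3, 6]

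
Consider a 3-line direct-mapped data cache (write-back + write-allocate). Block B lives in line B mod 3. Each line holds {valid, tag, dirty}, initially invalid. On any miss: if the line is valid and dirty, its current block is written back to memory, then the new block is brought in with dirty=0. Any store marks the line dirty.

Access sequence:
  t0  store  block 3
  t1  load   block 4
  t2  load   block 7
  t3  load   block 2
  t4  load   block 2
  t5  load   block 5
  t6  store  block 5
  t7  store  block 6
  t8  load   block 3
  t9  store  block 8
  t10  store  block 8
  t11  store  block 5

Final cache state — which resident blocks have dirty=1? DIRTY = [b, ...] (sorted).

0: W B3 -> L0 miss  d=D]
1: R B4 -> L1 miss  d=-]
2: R B7 -> L1 miss  d=-]
3: R B2 -> L2 miss  d=-]
4: R B2 -> L2 hit  d=-]
5: R B5 -> L2 miss  d=-]
6: W B5 -> L2 hit  d=D]
7: W B6 -> L0 miss wb->B3  d=D]
8: R B3 -> L0 miss wb->B6  d=-]
9: W B8 -> L2 miss wb->B5  d=D]
10: W B8 -> L2 hit  d=D]
11: W B5 -> L2 miss wb->B8  d=D]

DIRTY = [5]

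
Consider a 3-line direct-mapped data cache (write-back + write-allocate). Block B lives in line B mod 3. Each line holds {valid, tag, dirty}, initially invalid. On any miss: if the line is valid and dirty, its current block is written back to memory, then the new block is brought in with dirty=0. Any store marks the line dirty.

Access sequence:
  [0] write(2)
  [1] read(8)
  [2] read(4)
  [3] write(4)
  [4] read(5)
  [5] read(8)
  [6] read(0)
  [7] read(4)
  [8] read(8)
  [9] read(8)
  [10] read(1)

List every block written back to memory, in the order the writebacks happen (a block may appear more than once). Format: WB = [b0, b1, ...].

WB = [2, 4]

0: W B2 → L2 miss [D]
1: R B8 → L2 miss wb→B2 [-]
2: R B4 → L1 miss [-]
3: W B4 → L1 hit [D]
4: R B5 → L2 miss [-]
5: R B8 → L2 miss [-]
6: R B0 → L0 miss [-]
7: R B4 → L1 hit [D]
8: R B8 → L2 hit [-]
9: R B8 → L2 hit [-]
10: R B1 → L1 miss wb→B4 [-]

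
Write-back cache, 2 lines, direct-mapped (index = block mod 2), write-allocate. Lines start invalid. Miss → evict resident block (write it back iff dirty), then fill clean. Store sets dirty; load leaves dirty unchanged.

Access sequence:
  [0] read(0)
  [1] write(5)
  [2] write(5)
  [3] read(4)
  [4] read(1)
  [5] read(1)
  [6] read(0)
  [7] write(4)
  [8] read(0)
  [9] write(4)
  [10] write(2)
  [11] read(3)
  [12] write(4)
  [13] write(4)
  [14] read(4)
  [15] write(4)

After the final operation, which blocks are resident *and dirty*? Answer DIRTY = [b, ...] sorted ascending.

DIRTY = [4]

  0 | R B0 → L0 miss [-]
  1 | W B5 → L1 miss [D]
  2 | W B5 → L1 hit [D]
  3 | R B4 → L0 miss [-]
  4 | R B1 → L1 miss wb→B5 [-]
  5 | R B1 → L1 hit [-]
  6 | R B0 → L0 miss [-]
  7 | W B4 → L0 miss [D]
  8 | R B0 → L0 miss wb→B4 [-]
  9 | W B4 → L0 miss [D]
  10 | W B2 → L0 miss wb→B4 [D]
  11 | R B3 → L1 miss [-]
  12 | W B4 → L0 miss wb→B2 [D]
  13 | W B4 → L0 hit [D]
  14 | R B4 → L0 hit [D]
  15 | W B4 → L0 hit [D]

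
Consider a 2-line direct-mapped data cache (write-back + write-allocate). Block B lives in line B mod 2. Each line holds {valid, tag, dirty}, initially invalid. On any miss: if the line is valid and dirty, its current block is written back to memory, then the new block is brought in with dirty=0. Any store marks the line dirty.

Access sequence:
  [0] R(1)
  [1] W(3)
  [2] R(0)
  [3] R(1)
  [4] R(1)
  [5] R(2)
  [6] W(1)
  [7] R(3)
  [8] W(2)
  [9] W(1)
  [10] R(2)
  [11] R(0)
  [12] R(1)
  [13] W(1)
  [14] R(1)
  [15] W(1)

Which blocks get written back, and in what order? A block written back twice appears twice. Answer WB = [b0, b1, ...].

0: R B1 → L1 miss [-]
1: W B3 → L1 miss [D]
2: R B0 → L0 miss [-]
3: R B1 → L1 miss wb→B3 [-]
4: R B1 → L1 hit [-]
5: R B2 → L0 miss [-]
6: W B1 → L1 hit [D]
7: R B3 → L1 miss wb→B1 [-]
8: W B2 → L0 hit [D]
9: W B1 → L1 miss [D]
10: R B2 → L0 hit [D]
11: R B0 → L0 miss wb→B2 [-]
12: R B1 → L1 hit [D]
13: W B1 → L1 hit [D]
14: R B1 → L1 hit [D]
15: W B1 → L1 hit [D]

WB = [3, 1, 2]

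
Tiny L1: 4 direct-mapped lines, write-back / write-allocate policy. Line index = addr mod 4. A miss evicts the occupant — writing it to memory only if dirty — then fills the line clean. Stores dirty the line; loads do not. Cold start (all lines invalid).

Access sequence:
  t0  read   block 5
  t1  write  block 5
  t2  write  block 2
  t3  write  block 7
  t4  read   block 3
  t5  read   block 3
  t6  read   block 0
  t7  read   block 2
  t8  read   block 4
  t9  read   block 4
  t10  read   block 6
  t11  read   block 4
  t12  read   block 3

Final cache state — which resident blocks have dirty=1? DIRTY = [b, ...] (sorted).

DIRTY = [5]

0: R B5 -> L1 miss  d=-]
1: W B5 -> L1 hit  d=D]
2: W B2 -> L2 miss  d=D]
3: W B7 -> L3 miss  d=D]
4: R B3 -> L3 miss wb->B7  d=-]
5: R B3 -> L3 hit  d=-]
6: R B0 -> L0 miss  d=-]
7: R B2 -> L2 hit  d=D]
8: R B4 -> L0 miss  d=-]
9: R B4 -> L0 hit  d=-]
10: R B6 -> L2 miss wb->B2  d=-]
11: R B4 -> L0 hit  d=-]
12: R B3 -> L3 hit  d=-]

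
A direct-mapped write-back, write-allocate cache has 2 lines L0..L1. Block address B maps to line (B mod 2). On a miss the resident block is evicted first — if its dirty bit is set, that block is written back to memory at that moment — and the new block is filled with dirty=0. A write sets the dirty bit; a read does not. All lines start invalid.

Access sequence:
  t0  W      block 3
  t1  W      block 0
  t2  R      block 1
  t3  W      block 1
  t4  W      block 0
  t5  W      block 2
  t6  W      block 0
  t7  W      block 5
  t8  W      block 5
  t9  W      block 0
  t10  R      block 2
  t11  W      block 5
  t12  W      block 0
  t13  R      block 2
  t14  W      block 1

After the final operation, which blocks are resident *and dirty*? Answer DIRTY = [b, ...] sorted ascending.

0: W B3 -> L1 miss  d=D]
1: W B0 -> L0 miss  d=D]
2: R B1 -> L1 miss wb->B3  d=-]
3: W B1 -> L1 hit  d=D]
4: W B0 -> L0 hit  d=D]
5: W B2 -> L0 miss wb->B0  d=D]
6: W B0 -> L0 miss wb->B2  d=D]
7: W B5 -> L1 miss wb->B1  d=D]
8: W B5 -> L1 hit  d=D]
9: W B0 -> L0 hit  d=D]
10: R B2 -> L0 miss wb->B0  d=-]
11: W B5 -> L1 hit  d=D]
12: W B0 -> L0 miss  d=D]
13: R B2 -> L0 miss wb->B0  d=-]
14: W B1 -> L1 miss wb->B5  d=D]

DIRTY = [1]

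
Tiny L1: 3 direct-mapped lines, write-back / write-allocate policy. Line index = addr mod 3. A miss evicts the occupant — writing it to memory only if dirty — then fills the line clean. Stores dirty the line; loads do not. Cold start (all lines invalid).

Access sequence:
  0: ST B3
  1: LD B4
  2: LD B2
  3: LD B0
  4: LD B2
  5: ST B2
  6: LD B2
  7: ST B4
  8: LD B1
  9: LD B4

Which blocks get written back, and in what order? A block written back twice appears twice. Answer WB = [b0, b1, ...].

WB = [3, 4]

0: W B3 -> L0 miss  d=D]
1: R B4 -> L1 miss  d=-]
2: R B2 -> L2 miss  d=-]
3: R B0 -> L0 miss wb->B3  d=-]
4: R B2 -> L2 hit  d=-]
5: W B2 -> L2 hit  d=D]
6: R B2 -> L2 hit  d=D]
7: W B4 -> L1 hit  d=D]
8: R B1 -> L1 miss wb->B4  d=-]
9: R B4 -> L1 miss  d=-]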